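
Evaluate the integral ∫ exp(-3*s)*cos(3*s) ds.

exp(-3*s)*sin(3*s)/6 - exp(-3*s)*cos(3*s)/6 + C

Let I denote the integral. Integrate by parts with u = cos(3*s), dv = exp(-3*s) ds, so v = -exp(-3*s)/3: I = -exp(-3*s)*cos(3*s)/3 − ∫ exp(-3*s)*sin(3*s) ds.
Apply parts again with u = sin(3*s), dv = exp(-3*s) ds: ∫ exp(-3*s)*sin(3*s) ds = -exp(-3*s)*sin(3*s)/3 + I. Substituting back brings back I: I = exp(-3*s)*sin(3*s)/3 - exp(-3*s)*cos(3*s)/3 − I.
Solving for I: (1 + 1)·I equals the remaining terms, so I = (1/2)·(exp(-3*s)*sin(3*s)/3 - exp(-3*s)*cos(3*s)/3).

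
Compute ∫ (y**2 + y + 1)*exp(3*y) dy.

Use integration by parts with u = y**2 + y + 1, dv = exp(3*y) dy, so v = exp(3*y)/3.
Apply parts 2 times (tabular method): alternate signs, differentiate u down to 0, integrate dv up.

(9*y**2 + 3*y + 8)*exp(3*y)/27 + C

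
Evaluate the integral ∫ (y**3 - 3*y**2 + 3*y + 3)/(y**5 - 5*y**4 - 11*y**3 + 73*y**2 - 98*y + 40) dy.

17*log(y - 5)/108 - 5*log(y - 2)/18 + 21*log(y - 1)/100 - 121*log(y + 4)/1350 - 1/(5*y - 5) + C

Factor the denominator: (y - 5)*(y - 2)*(y - 1)**2*(y + 4).
Partial-fraction decomposition: -121/(1350*(y + 4)) + 21/(100*(y - 1)) + 1/(5*(y - 1)**2) - 5/(18*(y - 2)) + 17/(108*(y - 5)).
Integrate each term; A/(y−a) gives A·log|y−a|; A/(y−a)² gives −A/(y−a).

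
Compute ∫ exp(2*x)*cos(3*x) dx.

Let I denote the integral. Integrate by parts with u = cos(3*x), dv = exp(2*x) dx, so v = exp(2*x)/2: I = exp(2*x)*cos(3*x)/2 + (3/2)·∫ exp(2*x)*sin(3*x) dx.
Apply parts again with u = sin(3*x), dv = exp(2*x) dx: ∫ exp(2*x)*sin(3*x) dx = exp(2*x)*sin(3*x)/2 − (3/2)·I. Substituting back brings back I: I = 3*exp(2*x)*sin(3*x)/4 + exp(2*x)*cos(3*x)/2 − (9/4)·I.
Solving for I: (1 + 9/4)·I equals the remaining terms, so I = (4/13)·(3*exp(2*x)*sin(3*x)/4 + exp(2*x)*cos(3*x)/2).

3*exp(2*x)*sin(3*x)/13 + 2*exp(2*x)*cos(3*x)/13 + C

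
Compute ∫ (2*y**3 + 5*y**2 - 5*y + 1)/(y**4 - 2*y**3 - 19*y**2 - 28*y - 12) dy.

Factor the denominator: (y - 6)*(y + 1)**2*(y + 2).
Partial-fraction decomposition: -15/(8*(y + 2)) + 117/(49*(y + 1)) - 9/(7*(y + 1)**2) + 583/(392*(y - 6)).
Integrate each term; A/(y−a) gives A·log|y−a|; A/(y−a)² gives −A/(y−a).

583*log(y - 6)/392 + 117*log(y + 1)/49 - 15*log(y + 2)/8 + 9/(7*y + 7) + C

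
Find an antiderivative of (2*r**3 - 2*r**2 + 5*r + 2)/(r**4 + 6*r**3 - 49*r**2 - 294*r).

Factor the denominator: r*(r - 7)*(r + 6)*(r + 7).
Partial-fraction decomposition: 817/(98*(r + 7)) - 266/(39*(r + 6)) + 625/(1274*(r - 7)) - 1/(147*r).
Integrate each term: A/(r−a) contributes A·log|r−a|.

-log(r)/147 + 625*log(r - 7)/1274 - 266*log(r + 6)/39 + 817*log(r + 7)/98 + C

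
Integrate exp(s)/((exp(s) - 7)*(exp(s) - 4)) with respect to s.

log(exp(s) - 7)/3 - log(exp(s) - 4)/3 + C

Let u = e^s, du = e^s ds.
The integral becomes ∫ du/((u-7)(u-4)); decompose into partial fractions.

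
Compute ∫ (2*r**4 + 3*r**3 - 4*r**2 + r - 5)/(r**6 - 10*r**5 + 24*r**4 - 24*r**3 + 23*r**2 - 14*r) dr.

Factor the denominator: r*(r - 7)*(r - 2)*(r - 1)*(r**2 + 1).
Partial-fraction decomposition: (24*r - 7)/(250*(r**2 + 1)) - 1/(4*(r - 1)) - 37/(50*(r - 2)) + 1879/(3500*(r - 7)) + 5/(14*r).
Integrate each term; A/(r−a) gives A·log|r−a|; the (Br+D)/(r²+p²) term gives a log and an atan.

5*log(r)/14 + 1879*log(r - 7)/3500 - 37*log(r - 2)/50 - log(r - 1)/4 + 6*log(r**2 + 1)/125 - 7*atan(r)/250 + C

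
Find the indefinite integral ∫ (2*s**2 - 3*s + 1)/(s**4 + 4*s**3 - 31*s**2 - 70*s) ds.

-log(s)/70 + 3*log(s - 5)/35 + 3*log(s + 2)/14 - 2*log(s + 7)/7 + C

Factor the denominator: s*(s - 5)*(s + 2)*(s + 7).
Partial-fraction decomposition: -2/(7*(s + 7)) + 3/(14*(s + 2)) + 3/(35*(s - 5)) - 1/(70*s).
Integrate each term: A/(s−a) contributes A·log|s−a|.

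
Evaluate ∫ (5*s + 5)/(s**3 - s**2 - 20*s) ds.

-log(s)/4 + 2*log(s - 5)/3 - 5*log(s + 4)/12 + C

Factor the denominator: s*(s - 5)*(s + 4).
Partial-fraction decomposition: -5/(12*(s + 4)) + 2/(3*(s - 5)) - 1/(4*s).
Integrate each term: A/(s−a) contributes A·log|s−a|.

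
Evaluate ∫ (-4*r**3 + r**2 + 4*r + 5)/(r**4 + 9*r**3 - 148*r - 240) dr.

Factor the denominator: (r - 4)*(r + 2)*(r + 5)*(r + 6).
Partial-fraction decomposition: -881/(40*(r + 6)) + 170/(9*(r + 5)) - 11/(24*(r + 2)) - 73/(180*(r - 4)).
Integrate each term: A/(r−a) contributes A·log|r−a|.

-73*log(r - 4)/180 - 11*log(r + 2)/24 + 170*log(r + 5)/9 - 881*log(r + 6)/40 + C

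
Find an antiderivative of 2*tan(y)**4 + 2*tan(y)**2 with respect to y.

2*tan(y)**3/3 + C

Let u = tan(y), so du = (tan(y)**2 + 1) dy.
Rewriting, the integral becomes 2·∫ u^2 du = 2·u^3/3.
Substituting back, u = tan(y).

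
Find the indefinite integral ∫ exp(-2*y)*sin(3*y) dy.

-2*exp(-2*y)*sin(3*y)/13 - 3*exp(-2*y)*cos(3*y)/13 + C

Let I denote the integral. Integrate by parts with u = sin(3*y), dv = exp(-2*y) dy, so v = -exp(-2*y)/2: I = -exp(-2*y)*sin(3*y)/2 + (3/2)·∫ exp(-2*y)*cos(3*y) dy.
Apply parts again with u = cos(3*y), dv = exp(-2*y) dy: ∫ exp(-2*y)*cos(3*y) dy = -exp(-2*y)*cos(3*y)/2 − (3/2)·I. Substituting back brings back I: I = -exp(-2*y)*sin(3*y)/2 - 3*exp(-2*y)*cos(3*y)/4 − (9/4)·I.
Solving for I: (1 + 9/4)·I equals the remaining terms, so I = (4/13)·(-exp(-2*y)*sin(3*y)/2 - 3*exp(-2*y)*cos(3*y)/4).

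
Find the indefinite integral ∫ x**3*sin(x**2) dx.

-x**2*cos(x**2)/2 + sin(x**2)/2 + C

Let u = x², du = 2x dx; rewrite as (1/2)∫ u^1·sin(1u) du.
Now integrate by parts 1 time.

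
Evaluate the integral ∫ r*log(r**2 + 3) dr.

Let u = r**2 + 3, so du = (2*r) dr.
The integral becomes (1/2)·∫ log(u) du; integrate by parts with u′=log(u), dv′=du.

r**2*log(r**2 + 3)/2 - r**2/2 + 3*log(r**2 + 3)/2 + C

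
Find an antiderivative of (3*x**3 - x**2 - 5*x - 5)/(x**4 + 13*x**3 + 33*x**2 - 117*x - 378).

Factor the denominator: (x - 3)*(x + 3)*(x + 6)*(x + 7).
Partial-fraction decomposition: 131/(5*(x + 7)) - 659/(27*(x + 6)) + 10/(9*(x + 3)) + 13/(135*(x - 3)).
Integrate each term: A/(x−a) contributes A·log|x−a|.

13*log(x - 3)/135 + 10*log(x + 3)/9 - 659*log(x + 6)/27 + 131*log(x + 7)/5 + C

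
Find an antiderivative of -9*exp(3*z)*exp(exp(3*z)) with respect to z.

-3*exp(exp(3*z)) + C

Let u = exp(3*z), so du = (3*exp(3*z)) dz.
Rewriting, the integral becomes -3·∫ e^u du = -3·e^u.
Substituting back, u = exp(3*z).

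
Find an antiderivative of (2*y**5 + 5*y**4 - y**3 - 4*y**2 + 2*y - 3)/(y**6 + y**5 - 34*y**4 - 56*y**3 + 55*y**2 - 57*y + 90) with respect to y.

219*log(y - 6)/185 - log(y - 1)/240 - 11*log(y + 3)/80 + 283*log(y + 5)/312 + 489*log(y**2 + 1)/19240 + 233*atan(y)/9620 + C

Factor the denominator: (y - 6)*(y - 1)*(y + 3)*(y + 5)*(y**2 + 1).
Partial-fraction decomposition: (489*y + 233)/(9620*(y**2 + 1)) + 283/(312*(y + 5)) - 11/(80*(y + 3)) - 1/(240*(y - 1)) + 219/(185*(y - 6)).
Integrate each term; A/(y−a) gives A·log|y−a|; the (By+D)/(y²+p²) term gives a log and an atan.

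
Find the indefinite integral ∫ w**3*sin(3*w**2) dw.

Let u = w², du = 2w dw; rewrite as (1/2)∫ u^1·sin(3u) du.
Now integrate by parts 1 time.

-w**2*cos(3*w**2)/6 + sin(3*w**2)/18 + C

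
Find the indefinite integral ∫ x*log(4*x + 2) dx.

x**2*log(4*x + 2)/2 - x**2/4 + x/4 - log(2*x + 1)/8 + C

Use integration by parts with u = log(4*x + 2), dv = x dx.
Then du = 4/(4*x + 2) dx and v = x**2/2.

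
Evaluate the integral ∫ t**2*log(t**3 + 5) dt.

Let u = t**3 + 5, so du = (3*t**2) dt.
The integral becomes (1/3)·∫ log(u) du; integrate by parts with u′=log(u), dv′=du.

t**3*log(t**3 + 5)/3 - t**3/3 + 5*log(t**3 + 5)/3 + C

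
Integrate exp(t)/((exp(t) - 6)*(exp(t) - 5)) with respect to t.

Let u = e^t, du = e^t dt.
The integral becomes ∫ du/((u-6)(u-5)); decompose into partial fractions.

log(exp(t) - 6) - log(exp(t) - 5) + C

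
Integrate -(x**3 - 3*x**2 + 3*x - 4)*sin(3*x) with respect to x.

Use integration by parts with u = x**3 - 3*x**2 + 3*x - 4, dv = -sin(3*x) dx, so v = cos(3*x)/3.
Apply parts 3 times (tabular method): alternate signs, differentiate u down to 0, integrate dv up.

x**3*cos(3*x)/3 - x**2*sin(3*x)/3 - x**2*cos(3*x) + 2*x*sin(3*x)/3 + 7*x*cos(3*x)/9 - 7*sin(3*x)/27 - 10*cos(3*x)/9 + C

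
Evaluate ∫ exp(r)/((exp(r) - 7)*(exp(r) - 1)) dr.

Let u = e^r, du = e^r dr.
The integral becomes ∫ du/((u-7)(u-1)); decompose into partial fractions.

log(exp(r) - 7)/6 - log(exp(r) - 1)/6 + C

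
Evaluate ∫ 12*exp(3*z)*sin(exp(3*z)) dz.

Let u = exp(3*z), so du = (3*exp(3*z)) dz.
Rewriting, the integral becomes 4·∫ sin(u) du = 4·-cos(u).
Substituting back, u = exp(3*z).

-4*cos(exp(3*z)) + C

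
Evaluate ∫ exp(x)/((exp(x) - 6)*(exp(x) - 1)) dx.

Let u = e^x, du = e^x dx.
The integral becomes ∫ du/((u-6)(u-1)); decompose into partial fractions.

log(exp(x) - 6)/5 - log(exp(x) - 1)/5 + C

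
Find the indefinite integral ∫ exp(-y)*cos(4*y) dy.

4*exp(-y)*sin(4*y)/17 - exp(-y)*cos(4*y)/17 + C

Let I denote the integral. Integrate by parts with u = cos(4*y), dv = exp(-y) dy, so v = -exp(-y): I = -exp(-y)*cos(4*y) − 4·∫ exp(-y)*sin(4*y) dy.
Apply parts again with u = sin(4*y), dv = exp(-y) dy: ∫ exp(-y)*sin(4*y) dy = -exp(-y)*sin(4*y) + 4·I. Substituting back brings back I: I = 4*exp(-y)*sin(4*y) - exp(-y)*cos(4*y) − 16·I.
Solving for I: (1 + 16)·I equals the remaining terms, so I = (1/17)·(4*exp(-y)*sin(4*y) - exp(-y)*cos(4*y)).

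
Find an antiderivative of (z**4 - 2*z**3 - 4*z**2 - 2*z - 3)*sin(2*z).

-z**4*cos(2*z)/2 + z**3*sin(2*z) + z**3*cos(2*z) - 3*z**2*sin(2*z)/2 + 7*z**2*cos(2*z)/2 - 7*z*sin(2*z)/2 - z*cos(2*z)/2 + sin(2*z)/4 - cos(2*z)/4 + C

Use integration by parts with u = z**4 - 2*z**3 - 4*z**2 - 2*z - 3, dv = sin(2*z) dz, so v = -cos(2*z)/2.
Apply parts 4 times (tabular method): alternate signs, differentiate u down to 0, integrate dv up.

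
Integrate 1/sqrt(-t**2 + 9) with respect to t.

asin(t/3) + C

Substitute t = 3·sin(θ), so dt = 3·cos(θ) dθ and the radical becomes sqrt(-t**2 + 9) = 3·cos(θ) by the Pythagorean identity.
Integrate the resulting trig expression in θ, then back-substitute θ = asin(t/3), sin(θ) = t/3, cos(θ) = sqrt(-t**2 + 9)/3 (absorbing any constant into C).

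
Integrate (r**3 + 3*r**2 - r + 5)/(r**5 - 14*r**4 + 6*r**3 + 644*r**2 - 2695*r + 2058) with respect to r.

Factor the denominator: (r - 7)**2*(r - 6)*(r - 1)*(r + 7).
Partial-fraction decomposition: -23/(2548*(r + 7)) - 1/(180*(r - 1)) + 323/(65*(r - 6)) - 2185/(441*(r - 7)) + 122/(21*(r - 7)**2).
Integrate each term; A/(r−a) gives A·log|r−a|; A/(r−a)² gives −A/(r−a).

-2185*log(r - 7)/441 + 323*log(r - 6)/65 - log(r - 1)/180 - 23*log(r + 7)/2548 - 122/(21*r - 147) + C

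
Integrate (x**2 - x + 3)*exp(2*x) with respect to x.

Use integration by parts with u = x**2 - x + 3, dv = exp(2*x) dx, so v = exp(2*x)/2.
Apply parts 2 times (tabular method): alternate signs, differentiate u down to 0, integrate dv up.

(x**2 - 2*x + 4)*exp(2*x)/2 + C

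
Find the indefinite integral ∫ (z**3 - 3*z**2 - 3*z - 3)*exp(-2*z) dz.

Use integration by parts with u = z**3 - 3*z**2 - 3*z - 3, dv = exp(-2*z) dz, so v = -exp(-2*z)/2.
Apply parts 3 times (tabular method): alternate signs, differentiate u down to 0, integrate dv up.

(-4*z**3 + 6*z**2 + 18*z + 21)*exp(-2*z)/8 + C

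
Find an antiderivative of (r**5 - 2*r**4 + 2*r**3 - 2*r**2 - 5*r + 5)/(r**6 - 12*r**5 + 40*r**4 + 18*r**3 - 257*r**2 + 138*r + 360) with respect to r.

Factor the denominator: (r - 5)*(r - 4)*(r - 3)**2*(r + 1)*(r + 2).
Partial-fraction decomposition: 73/(1050*(r + 2)) + 1/(160*(r + 1)) + 6767/(800*(r - 3)) + 107/(40*(r - 3)**2) - 593/(30*(r - 4)) + 685/(56*(r - 5)).
Integrate each term; A/(r−a) gives A·log|r−a|; A/(r−a)² gives −A/(r−a).

685*log(r - 5)/56 - 593*log(r - 4)/30 + 6767*log(r - 3)/800 + log(r + 1)/160 + 73*log(r + 2)/1050 - 107/(40*r - 120) + C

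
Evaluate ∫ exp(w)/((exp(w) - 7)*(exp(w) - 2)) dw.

Let u = e^w, du = e^w dw.
The integral becomes ∫ du/((u-2)(u-7)); decompose into partial fractions.

log(exp(w) - 7)/5 - log(exp(w) - 2)/5 + C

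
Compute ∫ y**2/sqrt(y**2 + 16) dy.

Substitute y = 4·tan(θ), so dy = 4·sec(θ)^2 dθ and the radical becomes sqrt(y**2 + 16) = 4·sec(θ) by the Pythagorean identity.
Integrate the resulting trig expression in θ, then back-substitute tan(θ) = y/4, sec(θ) = sqrt(y**2 + 16)/4 (absorbing any constant into C).

y*sqrt(y**2 + 16)/2 - 8*log(y + sqrt(y**2 + 16)) + C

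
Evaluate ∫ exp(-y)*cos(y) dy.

exp(-y)*sin(y)/2 - exp(-y)*cos(y)/2 + C

Let I denote the integral. Integrate by parts with u = cos(y), dv = exp(-y) dy, so v = -exp(-y): I = -exp(-y)*cos(y) − ∫ exp(-y)*sin(y) dy.
Apply parts again with u = sin(y), dv = exp(-y) dy: ∫ exp(-y)*sin(y) dy = -exp(-y)*sin(y) + I. Substituting back brings back I: I = exp(-y)*sin(y) - exp(-y)*cos(y) − I.
Solving for I: (1 + 1)·I equals the remaining terms, so I = (1/2)·(exp(-y)*sin(y) - exp(-y)*cos(y)).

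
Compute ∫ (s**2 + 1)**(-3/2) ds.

s/sqrt(s**2 + 1) + C

Substitute s = tan(θ), so ds = sec(θ)^2 dθ and the radical becomes sqrt(s**2 + 1) = sec(θ) by the Pythagorean identity.
Integrate the resulting trig expression in θ, then back-substitute tan(θ) = s, sec(θ) = sqrt(s**2 + 1) (absorbing any constant into C).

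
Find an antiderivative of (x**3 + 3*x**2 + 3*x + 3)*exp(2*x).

Use integration by parts with u = x**3 + 3*x**2 + 3*x + 3, dv = exp(2*x) dx, so v = exp(2*x)/2.
Apply parts 3 times (tabular method): alternate signs, differentiate u down to 0, integrate dv up.

(4*x**3 + 6*x**2 + 6*x + 9)*exp(2*x)/8 + C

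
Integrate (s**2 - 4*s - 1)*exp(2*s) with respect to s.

Use integration by parts with u = s**2 - 4*s - 1, dv = exp(2*s) ds, so v = exp(2*s)/2.
Apply parts 2 times (tabular method): alternate signs, differentiate u down to 0, integrate dv up.

(2*s**2 - 10*s + 3)*exp(2*s)/4 + C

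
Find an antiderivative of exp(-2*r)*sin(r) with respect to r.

Let I denote the integral. Integrate by parts with u = sin(r), dv = exp(-2*r) dr, so v = -exp(-2*r)/2: I = -exp(-2*r)*sin(r)/2 + (1/2)·∫ exp(-2*r)*cos(r) dr.
Apply parts again with u = cos(r), dv = exp(-2*r) dr: ∫ exp(-2*r)*cos(r) dr = -exp(-2*r)*cos(r)/2 − (1/2)·I. Substituting back brings back I: I = -exp(-2*r)*sin(r)/2 - exp(-2*r)*cos(r)/4 − (1/4)·I.
Solving for I: (1 + 1/4)·I equals the remaining terms, so I = (4/5)·(-exp(-2*r)*sin(r)/2 - exp(-2*r)*cos(r)/4).

-2*exp(-2*r)*sin(r)/5 - exp(-2*r)*cos(r)/5 + C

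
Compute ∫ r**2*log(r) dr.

r**3*log(r)/3 - r**3/9 + C

Use integration by parts with u = log(r), dv = r**2 dr.
Then du = 1/r dr and v = r**3/3.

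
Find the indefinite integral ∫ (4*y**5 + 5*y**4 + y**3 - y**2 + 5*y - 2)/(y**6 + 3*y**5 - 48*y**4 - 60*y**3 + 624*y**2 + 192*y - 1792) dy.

Factor the denominator: (y - 4)**2*(y - 2)*(y + 2)*(y + 4)*(y + 7).
Partial-fraction decomposition: 55652/(16335*(y + 7)) - 1459/(1152*(y + 4)) + 1/(20*(y + 2)) + 55/(216*(y - 2)) + 24083/(15488*(y - 4)) + 907/(176*(y - 4)**2).
Integrate each term; A/(y−a) gives A·log|y−a|; A/(y−a)² gives −A/(y−a).

24083*log(y - 4)/15488 + 55*log(y - 2)/216 + log(y + 2)/20 - 1459*log(y + 4)/1152 + 55652*log(y + 7)/16335 - 907/(176*y - 704) + C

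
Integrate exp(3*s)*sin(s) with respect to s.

3*exp(3*s)*sin(s)/10 - exp(3*s)*cos(s)/10 + C

Let I denote the integral. Integrate by parts with u = sin(s), dv = exp(3*s) ds, so v = exp(3*s)/3: I = exp(3*s)*sin(s)/3 − (1/3)·∫ exp(3*s)*cos(s) ds.
Apply parts again with u = cos(s), dv = exp(3*s) ds: ∫ exp(3*s)*cos(s) ds = exp(3*s)*cos(s)/3 + (1/3)·I. Substituting back brings back I: I = exp(3*s)*sin(s)/3 - exp(3*s)*cos(s)/9 − (1/9)·I.
Solving for I: (1 + 1/9)·I equals the remaining terms, so I = (9/10)·(exp(3*s)*sin(s)/3 - exp(3*s)*cos(s)/9).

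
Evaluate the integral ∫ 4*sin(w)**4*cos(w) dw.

Let u = sin(w), so du = (cos(w)) dw.
Rewriting, the integral becomes 4·∫ u^4 du = 4·u^5/5.
Substituting back, u = sin(w).

4*sin(w)**5/5 + C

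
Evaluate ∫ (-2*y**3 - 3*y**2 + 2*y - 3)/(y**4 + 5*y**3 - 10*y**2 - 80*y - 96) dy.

Factor the denominator: (y - 4)*(y + 2)*(y + 3)*(y + 4).
Partial-fraction decomposition: -69/(16*(y + 4)) + 18/(7*(y + 3)) + 1/(4*(y + 2)) - 57/(112*(y - 4)).
Integrate each term: A/(y−a) contributes A·log|y−a|.

-57*log(y - 4)/112 + log(y + 2)/4 + 18*log(y + 3)/7 - 69*log(y + 4)/16 + C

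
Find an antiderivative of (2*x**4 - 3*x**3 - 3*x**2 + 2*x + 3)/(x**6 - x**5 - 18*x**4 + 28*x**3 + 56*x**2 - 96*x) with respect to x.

-log(x)/32 + 3*log(x - 3)/5 - 73*log(x - 2)/192 + 43*log(x + 2)/320 - 31*log(x + 4)/96 + 1/(16*x - 32) + C

Factor the denominator: x*(x - 3)*(x - 2)**2*(x + 2)*(x + 4).
Partial-fraction decomposition: -31/(96*(x + 4)) + 43/(320*(x + 2)) - 73/(192*(x - 2)) - 1/(16*(x - 2)**2) + 3/(5*(x - 3)) - 1/(32*x).
Integrate each term; A/(x−a) gives A·log|x−a|; A/(x−a)² gives −A/(x−a).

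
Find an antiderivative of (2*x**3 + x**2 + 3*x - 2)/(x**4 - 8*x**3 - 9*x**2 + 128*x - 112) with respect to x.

Factor the denominator: (x - 7)*(x - 4)*(x - 1)*(x + 4).
Partial-fraction decomposition: 63/(220*(x + 4)) + 2/(45*(x - 1)) - 77/(36*(x - 4)) + 377/(99*(x - 7)).
Integrate each term: A/(x−a) contributes A·log|x−a|.

377*log(x - 7)/99 - 77*log(x - 4)/36 + 2*log(x - 1)/45 + 63*log(x + 4)/220 + C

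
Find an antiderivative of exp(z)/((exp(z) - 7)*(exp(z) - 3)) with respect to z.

Let u = e^z, du = e^z dz.
The integral becomes ∫ du/((u-7)(u-3)); decompose into partial fractions.

log(exp(z) - 7)/4 - log(exp(z) - 3)/4 + C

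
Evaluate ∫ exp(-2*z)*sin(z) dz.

Let I denote the integral. Integrate by parts with u = sin(z), dv = exp(-2*z) dz, so v = -exp(-2*z)/2: I = -exp(-2*z)*sin(z)/2 + (1/2)·∫ exp(-2*z)*cos(z) dz.
Apply parts again with u = cos(z), dv = exp(-2*z) dz: ∫ exp(-2*z)*cos(z) dz = -exp(-2*z)*cos(z)/2 − (1/2)·I. Substituting back brings back I: I = -exp(-2*z)*sin(z)/2 - exp(-2*z)*cos(z)/4 − (1/4)·I.
Solving for I: (1 + 1/4)·I equals the remaining terms, so I = (4/5)·(-exp(-2*z)*sin(z)/2 - exp(-2*z)*cos(z)/4).

-2*exp(-2*z)*sin(z)/5 - exp(-2*z)*cos(z)/5 + C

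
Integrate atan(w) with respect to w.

w*atan(w) - log(w**2 + 1)/2 + C

Use integration by parts with u = arctan(w), dv = dw.
Then du = 1/(w**2 + 1) dw.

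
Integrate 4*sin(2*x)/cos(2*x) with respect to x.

Let u = cos(2*x), so du = (-2*sin(2*x)) dx.
Rewriting, the integral becomes -2·∫ 1/u du = -2·log(u).
Substituting back, u = cos(2*x).

-2*log(cos(2*x)) + C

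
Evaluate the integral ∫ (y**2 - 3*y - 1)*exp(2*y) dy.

Use integration by parts with u = y**2 - 3*y - 1, dv = exp(2*y) dy, so v = exp(2*y)/2.
Apply parts 2 times (tabular method): alternate signs, differentiate u down to 0, integrate dv up.

(y**2 - 4*y + 1)*exp(2*y)/2 + C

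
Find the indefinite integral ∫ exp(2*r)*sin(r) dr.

Let I denote the integral. Integrate by parts with u = sin(r), dv = exp(2*r) dr, so v = exp(2*r)/2: I = exp(2*r)*sin(r)/2 − (1/2)·∫ exp(2*r)*cos(r) dr.
Apply parts again with u = cos(r), dv = exp(2*r) dr: ∫ exp(2*r)*cos(r) dr = exp(2*r)*cos(r)/2 + (1/2)·I. Substituting back brings back I: I = exp(2*r)*sin(r)/2 - exp(2*r)*cos(r)/4 − (1/4)·I.
Solving for I: (1 + 1/4)·I equals the remaining terms, so I = (4/5)·(exp(2*r)*sin(r)/2 - exp(2*r)*cos(r)/4).

2*exp(2*r)*sin(r)/5 - exp(2*r)*cos(r)/5 + C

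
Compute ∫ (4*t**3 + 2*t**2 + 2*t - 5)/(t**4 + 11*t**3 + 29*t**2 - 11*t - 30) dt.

Factor the denominator: (t - 1)*(t + 1)*(t + 5)*(t + 6).
Partial-fraction decomposition: 809/(35*(t + 6)) - 155/(8*(t + 5)) + 9/(40*(t + 1)) + 1/(28*(t - 1)).
Integrate each term: A/(t−a) contributes A·log|t−a|.

log(t - 1)/28 + 9*log(t + 1)/40 - 155*log(t + 5)/8 + 809*log(t + 6)/35 + C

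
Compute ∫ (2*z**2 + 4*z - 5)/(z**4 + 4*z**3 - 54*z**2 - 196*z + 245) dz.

121*log(z - 7)/1008 - log(z - 1)/288 + 25*log(z + 5)/144 - 65*log(z + 7)/224 + C

Factor the denominator: (z - 7)*(z - 1)*(z + 5)*(z + 7).
Partial-fraction decomposition: -65/(224*(z + 7)) + 25/(144*(z + 5)) - 1/(288*(z - 1)) + 121/(1008*(z - 7)).
Integrate each term: A/(z−a) contributes A·log|z−a|.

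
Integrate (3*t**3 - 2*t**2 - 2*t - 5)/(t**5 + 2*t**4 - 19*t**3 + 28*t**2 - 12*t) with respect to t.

Factor the denominator: t*(t - 2)*(t - 1)**2*(t + 6).
Partial-fraction decomposition: -713/(2352*(t + 6)) - 27/(49*(t - 1)) + 6/(7*(t - 1)**2) + 7/(16*(t - 2)) + 5/(12*t).
Integrate each term; A/(t−a) gives A·log|t−a|; A/(t−a)² gives −A/(t−a).

5*log(t)/12 + 7*log(t - 2)/16 - 27*log(t - 1)/49 - 713*log(t + 6)/2352 - 6/(7*t - 7) + C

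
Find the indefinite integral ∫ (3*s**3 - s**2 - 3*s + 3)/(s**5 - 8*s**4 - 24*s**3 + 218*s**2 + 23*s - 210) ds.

Factor the denominator: (s - 7)*(s - 6)*(s - 1)*(s + 1)*(s + 5).
Partial-fraction decomposition: -191/(1584*(s + 5)) - 1/(224*(s + 1)) + 1/(180*(s - 1)) - 597/(385*(s - 6)) + 481/(288*(s - 7)).
Integrate each term: A/(s−a) contributes A·log|s−a|.

481*log(s - 7)/288 - 597*log(s - 6)/385 + log(s - 1)/180 - log(s + 1)/224 - 191*log(s + 5)/1584 + C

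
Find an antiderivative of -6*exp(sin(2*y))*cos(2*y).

Let u = sin(2*y), so du = (2*cos(2*y)) dy.
Rewriting, the integral becomes -3·∫ e^u du = -3·e^u.
Substituting back, u = sin(2*y).

-3*exp(sin(2*y)) + C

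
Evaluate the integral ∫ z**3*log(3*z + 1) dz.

z**4*log(3*z + 1)/4 - z**4/16 + z**3/36 - z**2/72 + z/108 - log(3*z + 1)/324 + C

Use integration by parts with u = log(3*z + 1), dv = z**3 dz.
Then du = 3/(3*z + 1) dz and v = z**4/4.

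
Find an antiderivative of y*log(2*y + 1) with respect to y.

y**2*log(2*y + 1)/2 - y**2/4 + y/4 - log(2*y + 1)/8 + C

Use integration by parts with u = log(2*y + 1), dv = y dy.
Then du = 2/(2*y + 1) dy and v = y**2/2.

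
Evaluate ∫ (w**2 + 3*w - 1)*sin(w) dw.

-w**2*cos(w) + 2*w*sin(w) - 3*w*cos(w) + 3*sin(w) + 3*cos(w) + C

Use integration by parts with u = w**2 + 3*w - 1, dv = sin(w) dw, so v = -cos(w).
Apply parts 2 times (tabular method): alternate signs, differentiate u down to 0, integrate dv up.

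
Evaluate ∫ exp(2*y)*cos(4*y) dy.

exp(2*y)*sin(4*y)/5 + exp(2*y)*cos(4*y)/10 + C

Let I denote the integral. Integrate by parts with u = cos(4*y), dv = exp(2*y) dy, so v = exp(2*y)/2: I = exp(2*y)*cos(4*y)/2 + 2·∫ exp(2*y)*sin(4*y) dy.
Apply parts again with u = sin(4*y), dv = exp(2*y) dy: ∫ exp(2*y)*sin(4*y) dy = exp(2*y)*sin(4*y)/2 − 2·I. Substituting back brings back I: I = exp(2*y)*sin(4*y) + exp(2*y)*cos(4*y)/2 − 4·I.
Solving for I: (1 + 4)·I equals the remaining terms, so I = (1/5)·(exp(2*y)*sin(4*y) + exp(2*y)*cos(4*y)/2).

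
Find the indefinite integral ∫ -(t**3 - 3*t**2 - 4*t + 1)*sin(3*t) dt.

Use integration by parts with u = t**3 - 3*t**2 - 4*t + 1, dv = -sin(3*t) dt, so v = cos(3*t)/3.
Apply parts 3 times (tabular method): alternate signs, differentiate u down to 0, integrate dv up.

t**3*cos(3*t)/3 - t**2*sin(3*t)/3 - t**2*cos(3*t) + 2*t*sin(3*t)/3 - 14*t*cos(3*t)/9 + 14*sin(3*t)/27 + 5*cos(3*t)/9 + C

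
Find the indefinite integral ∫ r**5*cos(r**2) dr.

Let u = r², du = 2r dr; rewrite as (1/2)∫ u^2·cos(1u) du.
Now integrate by parts 2 times.

r**4*sin(r**2)/2 + r**2*cos(r**2) - sin(r**2) + C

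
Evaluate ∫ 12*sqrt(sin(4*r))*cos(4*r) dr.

2*sin(4*r)**(3/2) + C

Let u = sin(4*r), so du = (4*cos(4*r)) dr.
Rewriting, the integral becomes 3·∫ √u du = 3·(2/3)u^(3/2).
Substituting back, u = sin(4*r).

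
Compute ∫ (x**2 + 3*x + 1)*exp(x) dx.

(x**2 + x)*exp(x) + C

Use integration by parts with u = x**2 + 3*x + 1, dv = exp(x) dx, so v = exp(x).
Apply parts 2 times (tabular method): alternate signs, differentiate u down to 0, integrate dv up.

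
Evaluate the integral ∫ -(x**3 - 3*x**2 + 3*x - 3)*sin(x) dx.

x**3*cos(x) - 3*x**2*sin(x) - 3*x**2*cos(x) + 6*x*sin(x) - 3*x*cos(x) + 3*sin(x) + 3*cos(x) + C

Use integration by parts with u = x**3 - 3*x**2 + 3*x - 3, dv = -sin(x) dx, so v = cos(x).
Apply parts 3 times (tabular method): alternate signs, differentiate u down to 0, integrate dv up.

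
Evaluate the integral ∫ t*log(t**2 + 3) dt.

t**2*log(t**2 + 3)/2 - t**2/2 + 3*log(t**2 + 3)/2 + C

Let u = t**2 + 3, so du = (2*t) dt.
The integral becomes (1/2)·∫ log(u) du; integrate by parts with u′=log(u), dv′=du.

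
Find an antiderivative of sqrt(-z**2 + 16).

Substitute z = 4·sin(θ), so dz = 4·cos(θ) dθ and the radical becomes sqrt(-z**2 + 16) = 4·cos(θ) by the Pythagorean identity.
Integrate the resulting trig expression in θ, then back-substitute θ = asin(z/4), sin(θ) = z/4, cos(θ) = sqrt(-z**2 + 16)/4 (absorbing any constant into C).

z*sqrt(-z**2 + 16)/2 + 8*asin(z/4) + C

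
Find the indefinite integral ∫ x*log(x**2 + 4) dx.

Let u = x**2 + 4, so du = (2*x) dx.
The integral becomes (1/2)·∫ log(u) du; integrate by parts with u′=log(u), dv′=du.

x**2*log(x**2 + 4)/2 - x**2/2 + 2*log(x**2 + 4) + C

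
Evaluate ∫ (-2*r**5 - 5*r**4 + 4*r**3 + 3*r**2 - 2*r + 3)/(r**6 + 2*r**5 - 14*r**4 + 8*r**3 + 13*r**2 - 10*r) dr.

-3*log(r)/10 - 101*log(r - 2)/42 + 11*log(r - 1)/9 + log(r + 1)/48 - 2713*log(r + 5)/5040 + 1/(12*r - 12) + C

Factor the denominator: r*(r - 2)*(r - 1)**2*(r + 1)*(r + 5).
Partial-fraction decomposition: -2713/(5040*(r + 5)) + 1/(48*(r + 1)) + 11/(9*(r - 1)) - 1/(12*(r - 1)**2) - 101/(42*(r - 2)) - 3/(10*r).
Integrate each term; A/(r−a) gives A·log|r−a|; A/(r−a)² gives −A/(r−a).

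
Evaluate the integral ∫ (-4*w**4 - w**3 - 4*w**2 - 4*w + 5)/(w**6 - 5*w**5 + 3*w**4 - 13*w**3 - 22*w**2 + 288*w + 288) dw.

-46411*log(w - 4)/112500 + log(w + 1)/125 + 59*log(w + 2)/468 + 11313*log(w**2 + 9)/81250 - 21898*atan(w/3)/121875 + 1163/(750*w - 3000) + C

Factor the denominator: (w - 4)**2*(w + 1)*(w + 2)*(w**2 + 9).
Partial-fraction decomposition: (11313*w - 21898)/(40625*(w**2 + 9)) + 59/(468*(w + 2)) + 1/(125*(w + 1)) - 46411/(112500*(w - 4)) - 1163/(750*(w - 4)**2).
Integrate each term; A/(w−a) gives A·log|w−a|; the (Bw+D)/(w²+p²) term gives a log and an atan.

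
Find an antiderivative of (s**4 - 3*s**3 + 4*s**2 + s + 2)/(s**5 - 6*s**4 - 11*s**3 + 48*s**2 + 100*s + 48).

50*log(s - 6)/49 - 67*log(s - 4)/150 - 907*log(s + 1)/1225 + 7*log(s + 2)/6 - 9/(35*s + 35) + C

Factor the denominator: (s - 6)*(s - 4)*(s + 1)**2*(s + 2).
Partial-fraction decomposition: 7/(6*(s + 2)) - 907/(1225*(s + 1)) + 9/(35*(s + 1)**2) - 67/(150*(s - 4)) + 50/(49*(s - 6)).
Integrate each term; A/(s−a) gives A·log|s−a|; A/(s−a)² gives −A/(s−a).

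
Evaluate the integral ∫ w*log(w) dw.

Use integration by parts with u = log(w), dv = w dw.
Then du = 1/w dw and v = w**2/2.

w**2*log(w)/2 - w**2/4 + C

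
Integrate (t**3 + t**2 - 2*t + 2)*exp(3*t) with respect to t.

Use integration by parts with u = t**3 + t**2 - 2*t + 2, dv = exp(3*t) dt, so v = exp(3*t)/3.
Apply parts 3 times (tabular method): alternate signs, differentiate u down to 0, integrate dv up.

(3*t**3 - 6*t + 8)*exp(3*t)/9 + C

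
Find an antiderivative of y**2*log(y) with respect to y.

y**3*log(y)/3 - y**3/9 + C

Use integration by parts with u = log(y), dv = y**2 dy.
Then du = 1/y dy and v = y**3/3.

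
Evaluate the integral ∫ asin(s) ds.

s*asin(s) + sqrt(-s**2 + 1) + C

Use integration by parts with u = arcsin(s), dv = ds.
Then du = 1/sqrt(-s**2 + 1) ds.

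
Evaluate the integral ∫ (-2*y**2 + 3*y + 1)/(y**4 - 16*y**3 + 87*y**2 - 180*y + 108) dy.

Factor the denominator: (y - 6)**2*(y - 3)*(y - 1).
Partial-fraction decomposition: -1/(25*(y - 1)) - 4/(9*(y - 3)) + 109/(225*(y - 6)) - 53/(15*(y - 6)**2).
Integrate each term; A/(y−a) gives A·log|y−a|; A/(y−a)² gives −A/(y−a).

109*log(y - 6)/225 - 4*log(y - 3)/9 - log(y - 1)/25 + 53/(15*y - 90) + C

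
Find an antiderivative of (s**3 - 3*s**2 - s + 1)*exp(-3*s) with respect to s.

(-9*s**3 + 18*s**2 + 21*s - 2)*exp(-3*s)/27 + C

Use integration by parts with u = s**3 - 3*s**2 - s + 1, dv = exp(-3*s) ds, so v = -exp(-3*s)/3.
Apply parts 3 times (tabular method): alternate signs, differentiate u down to 0, integrate dv up.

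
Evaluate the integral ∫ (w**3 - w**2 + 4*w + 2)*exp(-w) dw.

(-w**3 - 2*w**2 - 8*w - 10)*exp(-w) + C

Use integration by parts with u = w**3 - w**2 + 4*w + 2, dv = exp(-w) dw, so v = -exp(-w).
Apply parts 3 times (tabular method): alternate signs, differentiate u down to 0, integrate dv up.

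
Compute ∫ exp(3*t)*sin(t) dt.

Let I denote the integral. Integrate by parts with u = sin(t), dv = exp(3*t) dt, so v = exp(3*t)/3: I = exp(3*t)*sin(t)/3 − (1/3)·∫ exp(3*t)*cos(t) dt.
Apply parts again with u = cos(t), dv = exp(3*t) dt: ∫ exp(3*t)*cos(t) dt = exp(3*t)*cos(t)/3 + (1/3)·I. Substituting back brings back I: I = exp(3*t)*sin(t)/3 - exp(3*t)*cos(t)/9 − (1/9)·I.
Solving for I: (1 + 1/9)·I equals the remaining terms, so I = (9/10)·(exp(3*t)*sin(t)/3 - exp(3*t)*cos(t)/9).

3*exp(3*t)*sin(t)/10 - exp(3*t)*cos(t)/10 + C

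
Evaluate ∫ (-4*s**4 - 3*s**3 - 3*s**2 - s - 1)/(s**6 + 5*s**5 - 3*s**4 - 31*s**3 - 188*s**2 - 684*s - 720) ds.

-47*log(s - 4)/300 - 2491*log(s + 2)/6084 + 122*log(s + 5)/153 - 8306*log(s**2 + 9)/71825 - 30398*atan(s/3)/215475 - 17/(78*s + 156) + C

Factor the denominator: (s - 4)*(s + 2)**2*(s + 5)*(s**2 + 9).
Partial-fraction decomposition: -2*(8306*s + 15199)/(71825*(s**2 + 9)) + 122/(153*(s + 5)) - 2491/(6084*(s + 2)) + 17/(78*(s + 2)**2) - 47/(300*(s - 4)).
Integrate each term; A/(s−a) gives A·log|s−a|; the (Bs+D)/(s²+p²) term gives a log and an atan.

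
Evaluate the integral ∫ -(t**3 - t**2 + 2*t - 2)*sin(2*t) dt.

t**3*cos(2*t)/2 - 3*t**2*sin(2*t)/4 - t**2*cos(2*t)/2 + t*sin(2*t)/2 + t*cos(2*t)/4 - sin(2*t)/8 - 3*cos(2*t)/4 + C

Use integration by parts with u = t**3 - t**2 + 2*t - 2, dv = -sin(2*t) dt, so v = cos(2*t)/2.
Apply parts 3 times (tabular method): alternate signs, differentiate u down to 0, integrate dv up.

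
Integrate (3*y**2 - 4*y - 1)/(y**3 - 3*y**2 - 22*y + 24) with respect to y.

Factor the denominator: (y - 6)*(y - 1)*(y + 4).
Partial-fraction decomposition: 63/(50*(y + 4)) + 2/(25*(y - 1)) + 83/(50*(y - 6)).
Integrate each term: A/(y−a) contributes A·log|y−a|.

83*log(y - 6)/50 + 2*log(y - 1)/25 + 63*log(y + 4)/50 + C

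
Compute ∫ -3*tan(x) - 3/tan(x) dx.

Let u = tan(x), so du = (tan(x)**2 + 1) dx.
Rewriting, the integral becomes -3·∫ 1/u du = -3·log(u).
Substituting back, u = tan(x).

-3*log(tan(x)) + C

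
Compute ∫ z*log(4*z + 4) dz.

z**2*log(4*z + 4)/2 - z**2/4 + z/2 - log(z + 1)/2 + C

Use integration by parts with u = log(4*z + 4), dv = z dz.
Then du = 4/(4*z + 4) dz and v = z**2/2.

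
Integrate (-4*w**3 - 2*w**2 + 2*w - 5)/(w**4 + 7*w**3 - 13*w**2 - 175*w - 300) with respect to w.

Factor the denominator: (w - 5)*(w + 3)*(w + 4)*(w + 5).
Partial-fraction decomposition: -87/(4*(w + 5)) + 211/(9*(w + 4)) - 79/(16*(w + 3)) - 109/(144*(w - 5)).
Integrate each term: A/(w−a) contributes A·log|w−a|.

-109*log(w - 5)/144 - 79*log(w + 3)/16 + 211*log(w + 4)/9 - 87*log(w + 5)/4 + C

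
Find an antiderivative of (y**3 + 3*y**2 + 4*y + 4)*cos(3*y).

Use integration by parts with u = y**3 + 3*y**2 + 4*y + 4, dv = cos(3*y) dy, so v = sin(3*y)/3.
Apply parts 3 times (tabular method): alternate signs, differentiate u down to 0, integrate dv up.

y**3*sin(3*y)/3 + y**2*sin(3*y) + y**2*cos(3*y)/3 + 10*y*sin(3*y)/9 + 2*y*cos(3*y)/3 + 10*sin(3*y)/9 + 10*cos(3*y)/27 + C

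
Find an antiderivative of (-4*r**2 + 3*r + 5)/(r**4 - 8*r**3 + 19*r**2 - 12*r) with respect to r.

Factor the denominator: r*(r - 4)*(r - 3)*(r - 1).
Partial-fraction decomposition: 2/(3*(r - 1)) + 11/(3*(r - 3)) - 47/(12*(r - 4)) - 5/(12*r).
Integrate each term: A/(r−a) contributes A·log|r−a|.

-5*log(r)/12 - 47*log(r - 4)/12 + 11*log(r - 3)/3 + 2*log(r - 1)/3 + C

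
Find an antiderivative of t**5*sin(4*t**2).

Let u = t², du = 2t dt; rewrite as (1/2)∫ u^2·sin(4u) du.
Now integrate by parts 2 times.

-t**4*cos(4*t**2)/8 + t**2*sin(4*t**2)/16 + cos(4*t**2)/64 + C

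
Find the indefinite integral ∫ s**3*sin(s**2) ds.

-s**2*cos(s**2)/2 + sin(s**2)/2 + C

Let u = s², du = 2s ds; rewrite as (1/2)∫ u^1·sin(1u) du.
Now integrate by parts 1 time.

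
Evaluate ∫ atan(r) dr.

r*atan(r) - log(r**2 + 1)/2 + C

Use integration by parts with u = arctan(r), dv = dr.
Then du = 1/(r**2 + 1) dr.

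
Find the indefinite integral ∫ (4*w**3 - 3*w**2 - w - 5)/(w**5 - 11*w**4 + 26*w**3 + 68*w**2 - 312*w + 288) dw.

745*log(w - 6)/288 - 199*log(w - 4)/56 + 843*log(w - 2)/800 - 137*log(w + 3)/1575 - 13/(40*w - 80) + C

Factor the denominator: (w - 6)*(w - 4)*(w - 2)**2*(w + 3).
Partial-fraction decomposition: -137/(1575*(w + 3)) + 843/(800*(w - 2)) + 13/(40*(w - 2)**2) - 199/(56*(w - 4)) + 745/(288*(w - 6)).
Integrate each term; A/(w−a) gives A·log|w−a|; A/(w−a)² gives −A/(w−a).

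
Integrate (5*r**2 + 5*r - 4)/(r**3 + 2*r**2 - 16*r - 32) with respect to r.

Factor the denominator: (r - 4)*(r + 2)*(r + 4).
Partial-fraction decomposition: 7/(2*(r + 4)) - 1/(2*(r + 2)) + 2/(r - 4).
Integrate each term: A/(r−a) contributes A·log|r−a|.

2*log(r - 4) - log(r + 2)/2 + 7*log(r + 4)/2 + C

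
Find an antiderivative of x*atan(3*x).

x**2*atan(3*x)/2 - x/6 + atan(3*x)/18 + C

Use integration by parts with u = arctan(3*x), dv = x dx.
Then du = 3/(9*x**2 + 1) dx.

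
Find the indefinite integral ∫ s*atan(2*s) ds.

Use integration by parts with u = arctan(2*s), dv = s ds.
Then du = 2/(4*s**2 + 1) ds.

s**2*atan(2*s)/2 - s/4 + atan(2*s)/8 + C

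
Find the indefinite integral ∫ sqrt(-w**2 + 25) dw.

Substitute w = 5·sin(θ), so dw = 5·cos(θ) dθ and the radical becomes sqrt(-w**2 + 25) = 5·cos(θ) by the Pythagorean identity.
Integrate the resulting trig expression in θ, then back-substitute θ = asin(w/5), sin(θ) = w/5, cos(θ) = sqrt(-w**2 + 25)/5 (absorbing any constant into C).

w*sqrt(-w**2 + 25)/2 + 25*asin(w/5)/2 + C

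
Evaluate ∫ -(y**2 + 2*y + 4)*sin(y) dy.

Use integration by parts with u = y**2 + 2*y + 4, dv = -sin(y) dy, so v = cos(y).
Apply parts 2 times (tabular method): alternate signs, differentiate u down to 0, integrate dv up.

y**2*cos(y) - 2*y*sin(y) + 2*y*cos(y) - 2*sin(y) + 2*cos(y) + C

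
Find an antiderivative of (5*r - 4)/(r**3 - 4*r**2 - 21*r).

4*log(r)/21 + 31*log(r - 7)/70 - 19*log(r + 3)/30 + C

Factor the denominator: r*(r - 7)*(r + 3).
Partial-fraction decomposition: -19/(30*(r + 3)) + 31/(70*(r - 7)) + 4/(21*r).
Integrate each term: A/(r−a) contributes A·log|r−a|.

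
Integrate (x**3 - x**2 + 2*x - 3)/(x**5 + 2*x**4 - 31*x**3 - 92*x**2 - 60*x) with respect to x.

Factor the denominator: x*(x - 6)*(x + 1)*(x + 2)*(x + 5).
Partial-fraction decomposition: -163/(660*(x + 5)) + 19/(48*(x + 2)) - 1/(4*(x + 1)) + 9/(176*(x - 6)) + 1/(20*x).
Integrate each term: A/(x−a) contributes A·log|x−a|.

log(x)/20 + 9*log(x - 6)/176 - log(x + 1)/4 + 19*log(x + 2)/48 - 163*log(x + 5)/660 + C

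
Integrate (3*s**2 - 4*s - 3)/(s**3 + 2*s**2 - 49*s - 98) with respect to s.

Factor the denominator: (s - 7)*(s + 2)*(s + 7).
Partial-fraction decomposition: 86/(35*(s + 7)) - 17/(45*(s + 2)) + 58/(63*(s - 7)).
Integrate each term: A/(s−a) contributes A·log|s−a|.

58*log(s - 7)/63 - 17*log(s + 2)/45 + 86*log(s + 7)/35 + C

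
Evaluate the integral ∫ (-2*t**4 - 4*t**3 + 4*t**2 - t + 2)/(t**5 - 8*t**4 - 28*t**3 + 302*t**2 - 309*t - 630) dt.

-5983*log(t - 7)/832 + 551*log(t - 5)/88 - 235*log(t - 3)/288 - 3*log(t + 1)/320 - 1576*log(t + 6)/6435 + C

Factor the denominator: (t - 7)*(t - 5)*(t - 3)*(t + 1)*(t + 6).
Partial-fraction decomposition: -1576/(6435*(t + 6)) - 3/(320*(t + 1)) - 235/(288*(t - 3)) + 551/(88*(t - 5)) - 5983/(832*(t - 7)).
Integrate each term: A/(t−a) contributes A·log|t−a|.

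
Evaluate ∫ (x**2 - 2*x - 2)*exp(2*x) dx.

Use integration by parts with u = x**2 - 2*x - 2, dv = exp(2*x) dx, so v = exp(2*x)/2.
Apply parts 2 times (tabular method): alternate signs, differentiate u down to 0, integrate dv up.

(2*x**2 - 6*x - 1)*exp(2*x)/4 + C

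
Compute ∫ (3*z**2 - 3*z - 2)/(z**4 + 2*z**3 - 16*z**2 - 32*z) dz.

Factor the denominator: z*(z - 4)*(z + 2)*(z + 4).
Partial-fraction decomposition: -29/(32*(z + 4)) + 2/(3*(z + 2)) + 17/(96*(z - 4)) + 1/(16*z).
Integrate each term: A/(z−a) contributes A·log|z−a|.

log(z)/16 + 17*log(z - 4)/96 + 2*log(z + 2)/3 - 29*log(z + 4)/32 + C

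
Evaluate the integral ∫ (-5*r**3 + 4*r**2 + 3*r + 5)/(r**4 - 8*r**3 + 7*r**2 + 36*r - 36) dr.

-913*log(r - 6)/120 + 17*log(r - 3)/6 + 7*log(r - 1)/30 - 11*log(r + 2)/24 + C

Factor the denominator: (r - 6)*(r - 3)*(r - 1)*(r + 2).
Partial-fraction decomposition: -11/(24*(r + 2)) + 7/(30*(r - 1)) + 17/(6*(r - 3)) - 913/(120*(r - 6)).
Integrate each term: A/(r−a) contributes A·log|r−a|.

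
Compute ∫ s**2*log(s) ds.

Use integration by parts with u = log(s), dv = s**2 ds.
Then du = 1/s ds and v = s**3/3.

s**3*log(s)/3 - s**3/9 + C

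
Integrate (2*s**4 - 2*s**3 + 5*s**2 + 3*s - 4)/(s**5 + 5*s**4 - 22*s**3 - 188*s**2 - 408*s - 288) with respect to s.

Factor the denominator: (s - 6)*(s + 2)**2*(s + 3)*(s + 4).
Partial-fraction decomposition: 88/(5*(s + 4)) - 248/(9*(s + 3)) + 739/(64*(s + 2)) - 29/(8*(s + 2)**2) + 1177/(2880*(s - 6)).
Integrate each term; A/(s−a) gives A·log|s−a|; A/(s−a)² gives −A/(s−a).

1177*log(s - 6)/2880 + 739*log(s + 2)/64 - 248*log(s + 3)/9 + 88*log(s + 4)/5 + 29/(8*s + 16) + C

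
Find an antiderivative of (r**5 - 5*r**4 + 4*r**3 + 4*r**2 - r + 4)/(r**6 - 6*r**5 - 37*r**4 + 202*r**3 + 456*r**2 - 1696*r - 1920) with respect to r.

Factor the denominator: (r - 6)*(r - 5)*(r - 4)*(r + 1)*(r + 4)**2.
Partial-fraction decomposition: 11851/(24300*(r + 4)) - 311/(270*(r + 4)**2) + 1/(1890*(r + 1)) + 1/(10*(r - 4)) - 599/(486*(r - 5)) + 1151/(700*(r - 6)).
Integrate each term; A/(r−a) gives A·log|r−a|; A/(r−a)² gives −A/(r−a).

1151*log(r - 6)/700 - 599*log(r - 5)/486 + log(r - 4)/10 + log(r + 1)/1890 + 11851*log(r + 4)/24300 + 311/(270*r + 1080) + C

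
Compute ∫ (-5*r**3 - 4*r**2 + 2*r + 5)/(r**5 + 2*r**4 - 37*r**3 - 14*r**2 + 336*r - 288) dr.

Factor the denominator: (r - 4)*(r - 3)*(r - 1)*(r + 4)*(r + 6).
Partial-fraction decomposition: 929/(1260*(r + 6)) - 253/(560*(r + 4)) - 1/(105*(r - 1)) + 80/(63*(r - 3)) - 371/(240*(r - 4)).
Integrate each term: A/(r−a) contributes A·log|r−a|.

-371*log(r - 4)/240 + 80*log(r - 3)/63 - log(r - 1)/105 - 253*log(r + 4)/560 + 929*log(r + 6)/1260 + C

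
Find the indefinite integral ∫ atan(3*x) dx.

x*atan(3*x) - log(9*x**2 + 1)/6 + C

Use integration by parts with u = arctan(3*x), dv = dx.
Then du = 3/(9*x**2 + 1) dx.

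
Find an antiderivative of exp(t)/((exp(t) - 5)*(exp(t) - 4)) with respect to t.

log(exp(t) - 5) - log(exp(t) - 4) + C

Let u = e^t, du = e^t dt.
The integral becomes ∫ du/((u-5)(u-4)); decompose into partial fractions.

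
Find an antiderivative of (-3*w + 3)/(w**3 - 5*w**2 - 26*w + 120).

-15*log(w - 6)/22 + log(w - 4)/2 + 2*log(w + 5)/11 + C

Factor the denominator: (w - 6)*(w - 4)*(w + 5).
Partial-fraction decomposition: 2/(11*(w + 5)) + 1/(2*(w - 4)) - 15/(22*(w - 6)).
Integrate each term: A/(w−a) contributes A·log|w−a|.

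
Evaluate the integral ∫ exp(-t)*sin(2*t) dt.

Let I denote the integral. Integrate by parts with u = sin(2*t), dv = exp(-t) dt, so v = -exp(-t): I = -exp(-t)*sin(2*t) + 2·∫ exp(-t)*cos(2*t) dt.
Apply parts again with u = cos(2*t), dv = exp(-t) dt: ∫ exp(-t)*cos(2*t) dt = -exp(-t)*cos(2*t) − 2·I. Substituting back brings back I: I = -exp(-t)*sin(2*t) - 2*exp(-t)*cos(2*t) − 4·I.
Solving for I: (1 + 4)·I equals the remaining terms, so I = (1/5)·(-exp(-t)*sin(2*t) - 2*exp(-t)*cos(2*t)).

-exp(-t)*sin(2*t)/5 - 2*exp(-t)*cos(2*t)/5 + C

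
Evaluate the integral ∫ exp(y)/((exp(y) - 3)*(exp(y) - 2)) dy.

Let u = e^y, du = e^y dy.
The integral becomes ∫ du/((u-3)(u-2)); decompose into partial fractions.

log(exp(y) - 3) - log(exp(y) - 2) + C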